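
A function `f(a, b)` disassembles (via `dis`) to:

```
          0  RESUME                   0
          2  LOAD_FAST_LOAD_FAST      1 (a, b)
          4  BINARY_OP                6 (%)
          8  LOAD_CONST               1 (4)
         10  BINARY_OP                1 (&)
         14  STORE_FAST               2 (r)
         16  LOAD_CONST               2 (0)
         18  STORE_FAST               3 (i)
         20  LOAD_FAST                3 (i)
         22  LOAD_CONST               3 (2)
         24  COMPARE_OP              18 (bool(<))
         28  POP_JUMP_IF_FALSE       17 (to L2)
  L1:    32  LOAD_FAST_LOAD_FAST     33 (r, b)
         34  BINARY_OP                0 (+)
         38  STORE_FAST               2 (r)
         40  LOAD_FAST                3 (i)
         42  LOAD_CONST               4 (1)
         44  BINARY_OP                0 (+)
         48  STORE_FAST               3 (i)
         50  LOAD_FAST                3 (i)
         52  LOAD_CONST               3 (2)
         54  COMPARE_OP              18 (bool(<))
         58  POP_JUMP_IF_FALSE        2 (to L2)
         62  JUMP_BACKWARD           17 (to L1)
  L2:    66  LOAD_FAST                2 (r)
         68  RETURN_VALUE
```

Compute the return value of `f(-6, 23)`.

LOAD_FAST_LOAD_FAST a,b → push -6,23. Stack: [-6, 23]
BINARY_OP % → -6 % 23 = 17. Stack: [17]
LOAD_CONST → push 4. Stack: [17, 4]
BINARY_OP & → 17 & 4 = 0. Stack: [0]
STORE_FAST r → r=0. Stack: []
LOAD_CONST → push 0. Stack: [0]
STORE_FAST i → i=0. Stack: []
LOAD_FAST i → push 0. Stack: [0]
LOAD_CONST → push 2. Stack: [0, 2]
COMPARE_OP bool(<) → 0 vs 2 = True. Stack: [True]
POP_JUMP_IF_FALSE → pop True; no jump. Stack: []
LOAD_FAST_LOAD_FAST r,b → push 0,23. Stack: [0, 23]
BINARY_OP + → 0 + 23 = 23. Stack: [23]
STORE_FAST r → r=23. Stack: []
LOAD_FAST i → push 0. Stack: [0]
LOAD_CONST → push 1. Stack: [0, 1]
BINARY_OP + → 0 + 1 = 1. Stack: [1]
STORE_FAST i → i=1. Stack: []
LOAD_FAST i → push 1. Stack: [1]
LOAD_CONST → push 2. Stack: [1, 2]
COMPARE_OP bool(<) → 1 vs 2 = True. Stack: [True]
POP_JUMP_IF_FALSE → pop True; no jump. Stack: []
LOAD_FAST_LOAD_FAST r,b → push 23,23. Stack: [23, 23]
BINARY_OP + → 23 + 23 = 46. Stack: [46]
STORE_FAST r → r=46. Stack: []
LOAD_FAST i → push 1. Stack: [1]
LOAD_CONST → push 1. Stack: [1, 1]
BINARY_OP + → 1 + 1 = 2. Stack: [2]
STORE_FAST i → i=2. Stack: []
LOAD_FAST i → push 2. Stack: [2]
LOAD_CONST → push 2. Stack: [2, 2]
COMPARE_OP bool(<) → 2 vs 2 = False. Stack: [False]
POP_JUMP_IF_FALSE → pop False; jump. Stack: []
LOAD_FAST r → push 46. Stack: [46]
RETURN_VALUE → return 46.

46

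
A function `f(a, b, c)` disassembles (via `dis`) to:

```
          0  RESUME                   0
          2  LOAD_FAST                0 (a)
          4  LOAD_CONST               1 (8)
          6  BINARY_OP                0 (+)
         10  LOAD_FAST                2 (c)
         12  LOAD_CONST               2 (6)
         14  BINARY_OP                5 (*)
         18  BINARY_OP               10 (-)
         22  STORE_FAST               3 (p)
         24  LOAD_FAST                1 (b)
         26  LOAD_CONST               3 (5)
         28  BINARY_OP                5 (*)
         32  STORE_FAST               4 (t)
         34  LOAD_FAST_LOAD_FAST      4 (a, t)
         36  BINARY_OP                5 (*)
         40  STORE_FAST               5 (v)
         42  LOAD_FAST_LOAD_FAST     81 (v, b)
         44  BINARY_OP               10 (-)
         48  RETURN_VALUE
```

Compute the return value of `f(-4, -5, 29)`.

105

LOAD_FAST a → push -4. Stack: [-4]
LOAD_CONST → push 8. Stack: [-4, 8]
BINARY_OP + → -4 + 8 = 4. Stack: [4]
LOAD_FAST c → push 29. Stack: [4, 29]
LOAD_CONST → push 6. Stack: [4, 29, 6]
BINARY_OP * → 29 * 6 = 174. Stack: [4, 174]
BINARY_OP - → 4 - 174 = -170. Stack: [-170]
STORE_FAST p → p=-170. Stack: []
LOAD_FAST b → push -5. Stack: [-5]
LOAD_CONST → push 5. Stack: [-5, 5]
BINARY_OP * → -5 * 5 = -25. Stack: [-25]
STORE_FAST t → t=-25. Stack: []
LOAD_FAST_LOAD_FAST a,t → push -4,-25. Stack: [-4, -25]
BINARY_OP * → -4 * -25 = 100. Stack: [100]
STORE_FAST v → v=100. Stack: []
LOAD_FAST_LOAD_FAST v,b → push 100,-5. Stack: [100, -5]
BINARY_OP - → 100 - -5 = 105. Stack: [105]
RETURN_VALUE → return 105.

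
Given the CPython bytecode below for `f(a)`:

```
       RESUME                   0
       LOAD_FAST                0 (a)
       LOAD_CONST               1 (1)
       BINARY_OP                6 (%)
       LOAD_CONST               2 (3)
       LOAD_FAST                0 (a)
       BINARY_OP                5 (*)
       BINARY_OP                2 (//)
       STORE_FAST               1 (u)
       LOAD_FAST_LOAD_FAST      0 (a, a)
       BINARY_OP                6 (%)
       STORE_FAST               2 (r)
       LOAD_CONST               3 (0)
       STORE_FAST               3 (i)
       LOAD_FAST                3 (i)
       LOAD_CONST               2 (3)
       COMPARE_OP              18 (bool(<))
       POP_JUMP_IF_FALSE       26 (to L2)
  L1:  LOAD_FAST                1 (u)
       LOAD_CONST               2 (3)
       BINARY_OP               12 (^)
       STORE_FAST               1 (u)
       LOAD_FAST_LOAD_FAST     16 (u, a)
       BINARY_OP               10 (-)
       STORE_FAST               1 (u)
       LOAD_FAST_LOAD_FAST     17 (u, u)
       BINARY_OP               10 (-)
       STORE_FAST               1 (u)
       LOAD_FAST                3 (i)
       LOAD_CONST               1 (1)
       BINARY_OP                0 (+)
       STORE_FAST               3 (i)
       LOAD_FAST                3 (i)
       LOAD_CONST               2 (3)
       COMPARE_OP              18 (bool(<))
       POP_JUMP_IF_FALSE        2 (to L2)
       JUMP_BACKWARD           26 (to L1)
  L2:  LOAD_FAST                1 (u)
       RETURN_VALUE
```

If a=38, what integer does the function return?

LOAD_FAST a → push 38
LOAD_CONST → push 1
BINARY_OP % → 38 % 1 = 0
LOAD_CONST → push 3
LOAD_FAST a → push 38
BINARY_OP * → 3 * 38 = 114
BINARY_OP // → 0 // 114 = 0
STORE_FAST u → u=0
LOAD_FAST_LOAD_FAST a,a → push 38,38
BINARY_OP % → 38 % 38 = 0
STORE_FAST r → r=0
LOAD_CONST → push 0
STORE_FAST i → i=0
LOAD_FAST i → push 0
LOAD_CONST → push 3
COMPARE_OP bool(<) → 0 vs 3 = True
POP_JUMP_IF_FALSE → pop True; no jump
LOAD_FAST u → push 0
LOAD_CONST → push 3
BINARY_OP ^ → 0 ^ 3 = 3
STORE_FAST u → u=3
LOAD_FAST_LOAD_FAST u,a → push 3,38
BINARY_OP - → 3 - 38 = -35
STORE_FAST u → u=-35
LOAD_FAST_LOAD_FAST u,u → push -35,-35
BINARY_OP - → -35 - -35 = 0
STORE_FAST u → u=0
LOAD_FAST i → push 0
LOAD_CONST → push 1
BINARY_OP + → 0 + 1 = 1
STORE_FAST i → i=1
LOAD_FAST i → push 1
LOAD_CONST → push 3
COMPARE_OP bool(<) → 1 vs 3 = True
POP_JUMP_IF_FALSE → pop True; no jump
LOAD_FAST u → push 0
LOAD_CONST → push 3
BINARY_OP ^ → 0 ^ 3 = 3
STORE_FAST u → u=3
LOAD_FAST_LOAD_FAST u,a → push 3,38
BINARY_OP - → 3 - 38 = -35
STORE_FAST u → u=-35
LOAD_FAST_LOAD_FAST u,u → push -35,-35
BINARY_OP - → -35 - -35 = 0
STORE_FAST u → u=0
LOAD_FAST i → push 1
LOAD_CONST → push 1
BINARY_OP + → 1 + 1 = 2
STORE_FAST i → i=2
LOAD_FAST i → push 2
LOAD_CONST → push 3
COMPARE_OP bool(<) → 2 vs 3 = True
POP_JUMP_IF_FALSE → pop True; no jump
LOAD_FAST u → push 0
LOAD_CONST → push 3
BINARY_OP ^ → 0 ^ 3 = 3
STORE_FAST u → u=3
LOAD_FAST_LOAD_FAST u,a → push 3,38
BINARY_OP - → 3 - 38 = -35
STORE_FAST u → u=-35
LOAD_FAST_LOAD_FAST u,u → push -35,-35
BINARY_OP - → -35 - -35 = 0
STORE_FAST u → u=0
LOAD_FAST i → push 2
LOAD_CONST → push 1
BINARY_OP + → 2 + 1 = 3
STORE_FAST i → i=3
LOAD_FAST i → push 3
LOAD_CONST → push 3
COMPARE_OP bool(<) → 3 vs 3 = False
POP_JUMP_IF_FALSE → pop False; jump
LOAD_FAST u → push 0
RETURN_VALUE → return 0.

0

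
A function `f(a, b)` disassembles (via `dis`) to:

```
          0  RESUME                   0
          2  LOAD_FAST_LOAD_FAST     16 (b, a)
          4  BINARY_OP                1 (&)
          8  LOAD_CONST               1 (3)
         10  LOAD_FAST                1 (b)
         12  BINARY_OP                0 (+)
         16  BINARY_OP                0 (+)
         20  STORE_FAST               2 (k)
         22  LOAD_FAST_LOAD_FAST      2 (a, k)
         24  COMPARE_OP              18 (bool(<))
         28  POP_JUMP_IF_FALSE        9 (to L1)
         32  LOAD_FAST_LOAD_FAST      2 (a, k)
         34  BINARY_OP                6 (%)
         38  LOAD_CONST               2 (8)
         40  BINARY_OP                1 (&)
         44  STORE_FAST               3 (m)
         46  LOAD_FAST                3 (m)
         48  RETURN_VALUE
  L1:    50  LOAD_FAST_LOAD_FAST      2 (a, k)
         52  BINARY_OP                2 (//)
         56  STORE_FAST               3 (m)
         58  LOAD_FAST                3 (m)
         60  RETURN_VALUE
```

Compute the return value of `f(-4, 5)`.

LOAD_FAST_LOAD_FAST b,a → push 5,-4. Stack: [5, -4]
BINARY_OP & → 5 & -4 = 4. Stack: [4]
LOAD_CONST → push 3. Stack: [4, 3]
LOAD_FAST b → push 5. Stack: [4, 3, 5]
BINARY_OP + → 3 + 5 = 8. Stack: [4, 8]
BINARY_OP + → 4 + 8 = 12. Stack: [12]
STORE_FAST k → k=12. Stack: []
LOAD_FAST_LOAD_FAST a,k → push -4,12. Stack: [-4, 12]
COMPARE_OP bool(<) → -4 vs 12 = True. Stack: [True]
POP_JUMP_IF_FALSE → pop True; no jump. Stack: []
LOAD_FAST_LOAD_FAST a,k → push -4,12. Stack: [-4, 12]
BINARY_OP % → -4 % 12 = 8. Stack: [8]
LOAD_CONST → push 8. Stack: [8, 8]
BINARY_OP & → 8 & 8 = 8. Stack: [8]
STORE_FAST m → m=8. Stack: []
LOAD_FAST m → push 8. Stack: [8]
RETURN_VALUE → return 8.

8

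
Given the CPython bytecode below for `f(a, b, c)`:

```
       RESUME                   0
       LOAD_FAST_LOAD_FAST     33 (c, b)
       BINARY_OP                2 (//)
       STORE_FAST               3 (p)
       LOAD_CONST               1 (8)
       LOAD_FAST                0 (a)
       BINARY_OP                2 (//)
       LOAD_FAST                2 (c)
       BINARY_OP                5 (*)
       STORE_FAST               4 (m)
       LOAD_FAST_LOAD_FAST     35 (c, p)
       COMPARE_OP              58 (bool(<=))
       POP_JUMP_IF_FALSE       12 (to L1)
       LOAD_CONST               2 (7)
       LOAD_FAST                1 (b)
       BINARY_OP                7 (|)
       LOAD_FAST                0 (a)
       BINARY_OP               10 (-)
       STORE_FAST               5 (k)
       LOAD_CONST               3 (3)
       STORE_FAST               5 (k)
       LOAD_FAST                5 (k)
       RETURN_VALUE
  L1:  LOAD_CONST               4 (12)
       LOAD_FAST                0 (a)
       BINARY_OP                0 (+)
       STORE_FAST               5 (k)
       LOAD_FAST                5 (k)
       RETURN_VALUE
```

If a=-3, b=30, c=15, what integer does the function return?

LOAD_FAST_LOAD_FAST c,b → push 15,30. Stack: [15, 30]
BINARY_OP // → 15 // 30 = 0. Stack: [0]
STORE_FAST p → p=0. Stack: []
LOAD_CONST → push 8. Stack: [8]
LOAD_FAST a → push -3. Stack: [8, -3]
BINARY_OP // → 8 // -3 = -3. Stack: [-3]
LOAD_FAST c → push 15. Stack: [-3, 15]
BINARY_OP * → -3 * 15 = -45. Stack: [-45]
STORE_FAST m → m=-45. Stack: []
LOAD_FAST_LOAD_FAST c,p → push 15,0. Stack: [15, 0]
COMPARE_OP bool(<=) → 15 vs 0 = False. Stack: [False]
POP_JUMP_IF_FALSE → pop False; jump. Stack: []
LOAD_CONST → push 12. Stack: [12]
LOAD_FAST a → push -3. Stack: [12, -3]
BINARY_OP + → 12 + -3 = 9. Stack: [9]
STORE_FAST k → k=9. Stack: []
LOAD_FAST k → push 9. Stack: [9]
RETURN_VALUE → return 9.

9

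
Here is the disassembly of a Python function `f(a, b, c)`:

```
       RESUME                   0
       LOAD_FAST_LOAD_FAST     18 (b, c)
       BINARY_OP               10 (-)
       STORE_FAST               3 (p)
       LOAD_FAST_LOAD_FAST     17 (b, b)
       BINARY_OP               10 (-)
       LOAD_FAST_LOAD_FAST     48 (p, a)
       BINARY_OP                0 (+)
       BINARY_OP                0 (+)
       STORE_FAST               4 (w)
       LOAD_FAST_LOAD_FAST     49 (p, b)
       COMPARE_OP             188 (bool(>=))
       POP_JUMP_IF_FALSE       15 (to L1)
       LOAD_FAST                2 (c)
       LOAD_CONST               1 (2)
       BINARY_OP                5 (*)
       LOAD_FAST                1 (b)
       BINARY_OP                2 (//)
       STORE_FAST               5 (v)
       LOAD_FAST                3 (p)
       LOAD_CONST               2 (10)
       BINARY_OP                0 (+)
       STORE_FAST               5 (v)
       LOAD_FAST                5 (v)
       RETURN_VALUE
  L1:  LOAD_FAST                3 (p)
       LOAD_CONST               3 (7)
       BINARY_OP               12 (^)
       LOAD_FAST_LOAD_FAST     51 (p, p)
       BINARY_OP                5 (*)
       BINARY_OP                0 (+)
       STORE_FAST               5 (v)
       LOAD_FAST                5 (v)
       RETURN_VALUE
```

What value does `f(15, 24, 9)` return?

LOAD_FAST_LOAD_FAST b,c → push 24,9. Stack: [24, 9]
BINARY_OP - → 24 - 9 = 15. Stack: [15]
STORE_FAST p → p=15. Stack: []
LOAD_FAST_LOAD_FAST b,b → push 24,24. Stack: [24, 24]
BINARY_OP - → 24 - 24 = 0. Stack: [0]
LOAD_FAST_LOAD_FAST p,a → push 15,15. Stack: [0, 15, 15]
BINARY_OP + → 15 + 15 = 30. Stack: [0, 30]
BINARY_OP + → 0 + 30 = 30. Stack: [30]
STORE_FAST w → w=30. Stack: []
LOAD_FAST_LOAD_FAST p,b → push 15,24. Stack: [15, 24]
COMPARE_OP bool(>=) → 15 vs 24 = False. Stack: [False]
POP_JUMP_IF_FALSE → pop False; jump. Stack: []
LOAD_FAST p → push 15. Stack: [15]
LOAD_CONST → push 7. Stack: [15, 7]
BINARY_OP ^ → 15 ^ 7 = 8. Stack: [8]
LOAD_FAST_LOAD_FAST p,p → push 15,15. Stack: [8, 15, 15]
BINARY_OP * → 15 * 15 = 225. Stack: [8, 225]
BINARY_OP + → 8 + 225 = 233. Stack: [233]
STORE_FAST v → v=233. Stack: []
LOAD_FAST v → push 233. Stack: [233]
RETURN_VALUE → return 233.

233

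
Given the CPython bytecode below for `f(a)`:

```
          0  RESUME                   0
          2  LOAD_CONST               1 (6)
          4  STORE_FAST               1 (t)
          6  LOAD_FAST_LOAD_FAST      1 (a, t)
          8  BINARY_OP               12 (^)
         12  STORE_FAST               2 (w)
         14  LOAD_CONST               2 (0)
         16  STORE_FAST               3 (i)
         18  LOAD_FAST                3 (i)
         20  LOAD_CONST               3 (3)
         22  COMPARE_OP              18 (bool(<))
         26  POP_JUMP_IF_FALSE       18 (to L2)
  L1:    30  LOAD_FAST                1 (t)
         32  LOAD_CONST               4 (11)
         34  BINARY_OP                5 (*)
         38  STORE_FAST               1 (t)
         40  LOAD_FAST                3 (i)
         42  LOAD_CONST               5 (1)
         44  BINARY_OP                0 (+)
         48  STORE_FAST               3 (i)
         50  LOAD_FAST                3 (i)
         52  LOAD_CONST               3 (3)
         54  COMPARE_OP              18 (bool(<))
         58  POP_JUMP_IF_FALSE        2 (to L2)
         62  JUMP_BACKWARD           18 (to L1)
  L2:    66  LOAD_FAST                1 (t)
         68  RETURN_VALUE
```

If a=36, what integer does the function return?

LOAD_CONST → push 6. Stack: [6]
STORE_FAST t → t=6. Stack: []
LOAD_FAST_LOAD_FAST a,t → push 36,6. Stack: [36, 6]
BINARY_OP ^ → 36 ^ 6 = 34. Stack: [34]
STORE_FAST w → w=34. Stack: []
LOAD_CONST → push 0. Stack: [0]
STORE_FAST i → i=0. Stack: []
LOAD_FAST i → push 0. Stack: [0]
LOAD_CONST → push 3. Stack: [0, 3]
COMPARE_OP bool(<) → 0 vs 3 = True. Stack: [True]
POP_JUMP_IF_FALSE → pop True; no jump. Stack: []
LOAD_FAST t → push 6. Stack: [6]
LOAD_CONST → push 11. Stack: [6, 11]
BINARY_OP * → 6 * 11 = 66. Stack: [66]
STORE_FAST t → t=66. Stack: []
LOAD_FAST i → push 0. Stack: [0]
LOAD_CONST → push 1. Stack: [0, 1]
BINARY_OP + → 0 + 1 = 1. Stack: [1]
STORE_FAST i → i=1. Stack: []
LOAD_FAST i → push 1. Stack: [1]
LOAD_CONST → push 3. Stack: [1, 3]
COMPARE_OP bool(<) → 1 vs 3 = True. Stack: [True]
POP_JUMP_IF_FALSE → pop True; no jump. Stack: []
LOAD_FAST t → push 66. Stack: [66]
LOAD_CONST → push 11. Stack: [66, 11]
BINARY_OP * → 66 * 11 = 726. Stack: [726]
STORE_FAST t → t=726. Stack: []
LOAD_FAST i → push 1. Stack: [1]
LOAD_CONST → push 1. Stack: [1, 1]
BINARY_OP + → 1 + 1 = 2. Stack: [2]
STORE_FAST i → i=2. Stack: []
LOAD_FAST i → push 2. Stack: [2]
LOAD_CONST → push 3. Stack: [2, 3]
COMPARE_OP bool(<) → 2 vs 3 = True. Stack: [True]
POP_JUMP_IF_FALSE → pop True; no jump. Stack: []
LOAD_FAST t → push 726. Stack: [726]
LOAD_CONST → push 11. Stack: [726, 11]
BINARY_OP * → 726 * 11 = 7986. Stack: [7986]
STORE_FAST t → t=7986. Stack: []
LOAD_FAST i → push 2. Stack: [2]
LOAD_CONST → push 1. Stack: [2, 1]
BINARY_OP + → 2 + 1 = 3. Stack: [3]
STORE_FAST i → i=3. Stack: []
LOAD_FAST i → push 3. Stack: [3]
LOAD_CONST → push 3. Stack: [3, 3]
COMPARE_OP bool(<) → 3 vs 3 = False. Stack: [False]
POP_JUMP_IF_FALSE → pop False; jump. Stack: []
LOAD_FAST t → push 7986. Stack: [7986]
RETURN_VALUE → return 7986.

7986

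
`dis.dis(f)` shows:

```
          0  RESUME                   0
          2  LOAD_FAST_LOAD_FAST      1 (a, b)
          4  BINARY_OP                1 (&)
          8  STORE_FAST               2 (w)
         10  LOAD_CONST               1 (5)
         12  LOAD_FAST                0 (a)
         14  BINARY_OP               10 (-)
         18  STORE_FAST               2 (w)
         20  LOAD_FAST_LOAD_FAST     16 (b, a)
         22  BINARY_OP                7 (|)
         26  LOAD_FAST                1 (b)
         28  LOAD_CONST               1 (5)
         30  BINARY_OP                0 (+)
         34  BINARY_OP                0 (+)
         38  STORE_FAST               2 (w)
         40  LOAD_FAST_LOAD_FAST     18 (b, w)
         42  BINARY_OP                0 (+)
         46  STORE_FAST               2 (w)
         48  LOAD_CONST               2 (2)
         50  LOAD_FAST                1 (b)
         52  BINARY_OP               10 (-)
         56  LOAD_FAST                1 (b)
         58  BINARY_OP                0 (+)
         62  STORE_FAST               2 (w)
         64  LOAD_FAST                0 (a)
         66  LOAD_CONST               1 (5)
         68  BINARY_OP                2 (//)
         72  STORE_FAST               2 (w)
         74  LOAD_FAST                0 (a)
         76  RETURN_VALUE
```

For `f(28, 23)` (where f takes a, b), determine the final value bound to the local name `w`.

5

LOAD_FAST_LOAD_FAST a,b → push 28,23. Stack: [28, 23]
BINARY_OP & → 28 & 23 = 20. Stack: [20]
STORE_FAST w → w=20. Stack: []
LOAD_CONST → push 5. Stack: [5]
LOAD_FAST a → push 28. Stack: [5, 28]
BINARY_OP - → 5 - 28 = -23. Stack: [-23]
STORE_FAST w → w=-23. Stack: []
LOAD_FAST_LOAD_FAST b,a → push 23,28. Stack: [23, 28]
BINARY_OP | → 23 | 28 = 31. Stack: [31]
LOAD_FAST b → push 23. Stack: [31, 23]
LOAD_CONST → push 5. Stack: [31, 23, 5]
BINARY_OP + → 23 + 5 = 28. Stack: [31, 28]
BINARY_OP + → 31 + 28 = 59. Stack: [59]
STORE_FAST w → w=59. Stack: []
LOAD_FAST_LOAD_FAST b,w → push 23,59. Stack: [23, 59]
BINARY_OP + → 23 + 59 = 82. Stack: [82]
STORE_FAST w → w=82. Stack: []
LOAD_CONST → push 2. Stack: [2]
LOAD_FAST b → push 23. Stack: [2, 23]
BINARY_OP - → 2 - 23 = -21. Stack: [-21]
LOAD_FAST b → push 23. Stack: [-21, 23]
BINARY_OP + → -21 + 23 = 2. Stack: [2]
STORE_FAST w → w=2. Stack: []
LOAD_FAST a → push 28. Stack: [28]
LOAD_CONST → push 5. Stack: [28, 5]
BINARY_OP // → 28 // 5 = 5. Stack: [5]
STORE_FAST w → w=5. Stack: []
LOAD_FAST a → push 28. Stack: [28]
RETURN_VALUE → return 28.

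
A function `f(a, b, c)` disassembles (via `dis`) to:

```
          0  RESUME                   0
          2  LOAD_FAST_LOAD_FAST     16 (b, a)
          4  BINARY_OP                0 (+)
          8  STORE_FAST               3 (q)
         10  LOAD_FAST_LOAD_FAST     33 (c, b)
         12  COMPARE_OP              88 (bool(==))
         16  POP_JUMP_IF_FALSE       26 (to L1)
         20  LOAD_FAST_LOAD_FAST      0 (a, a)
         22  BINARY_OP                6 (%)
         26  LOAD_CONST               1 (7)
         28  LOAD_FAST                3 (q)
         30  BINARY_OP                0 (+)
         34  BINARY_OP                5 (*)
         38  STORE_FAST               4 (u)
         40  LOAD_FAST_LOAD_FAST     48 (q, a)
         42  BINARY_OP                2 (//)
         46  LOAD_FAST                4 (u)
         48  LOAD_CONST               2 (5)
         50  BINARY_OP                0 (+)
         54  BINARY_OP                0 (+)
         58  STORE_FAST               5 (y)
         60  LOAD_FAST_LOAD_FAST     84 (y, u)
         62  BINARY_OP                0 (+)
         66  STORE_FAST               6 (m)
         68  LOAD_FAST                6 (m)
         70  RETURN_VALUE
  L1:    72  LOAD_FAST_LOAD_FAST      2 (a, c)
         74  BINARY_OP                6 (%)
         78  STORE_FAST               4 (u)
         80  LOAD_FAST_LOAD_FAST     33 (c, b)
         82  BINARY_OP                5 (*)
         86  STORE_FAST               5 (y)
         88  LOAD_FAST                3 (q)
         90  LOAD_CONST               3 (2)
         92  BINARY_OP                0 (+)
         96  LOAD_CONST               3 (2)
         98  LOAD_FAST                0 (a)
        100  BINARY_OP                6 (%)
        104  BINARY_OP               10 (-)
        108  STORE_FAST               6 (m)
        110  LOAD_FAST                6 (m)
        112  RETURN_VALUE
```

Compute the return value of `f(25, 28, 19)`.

53

LOAD_FAST_LOAD_FAST b,a → push 28,25. Stack: [28, 25]
BINARY_OP + → 28 + 25 = 53. Stack: [53]
STORE_FAST q → q=53. Stack: []
LOAD_FAST_LOAD_FAST c,b → push 19,28. Stack: [19, 28]
COMPARE_OP bool(==) → 19 vs 28 = False. Stack: [False]
POP_JUMP_IF_FALSE → pop False; jump. Stack: []
LOAD_FAST_LOAD_FAST a,c → push 25,19. Stack: [25, 19]
BINARY_OP % → 25 % 19 = 6. Stack: [6]
STORE_FAST u → u=6. Stack: []
LOAD_FAST_LOAD_FAST c,b → push 19,28. Stack: [19, 28]
BINARY_OP * → 19 * 28 = 532. Stack: [532]
STORE_FAST y → y=532. Stack: []
LOAD_FAST q → push 53. Stack: [53]
LOAD_CONST → push 2. Stack: [53, 2]
BINARY_OP + → 53 + 2 = 55. Stack: [55]
LOAD_CONST → push 2. Stack: [55, 2]
LOAD_FAST a → push 25. Stack: [55, 2, 25]
BINARY_OP % → 2 % 25 = 2. Stack: [55, 2]
BINARY_OP - → 55 - 2 = 53. Stack: [53]
STORE_FAST m → m=53. Stack: []
LOAD_FAST m → push 53. Stack: [53]
RETURN_VALUE → return 53.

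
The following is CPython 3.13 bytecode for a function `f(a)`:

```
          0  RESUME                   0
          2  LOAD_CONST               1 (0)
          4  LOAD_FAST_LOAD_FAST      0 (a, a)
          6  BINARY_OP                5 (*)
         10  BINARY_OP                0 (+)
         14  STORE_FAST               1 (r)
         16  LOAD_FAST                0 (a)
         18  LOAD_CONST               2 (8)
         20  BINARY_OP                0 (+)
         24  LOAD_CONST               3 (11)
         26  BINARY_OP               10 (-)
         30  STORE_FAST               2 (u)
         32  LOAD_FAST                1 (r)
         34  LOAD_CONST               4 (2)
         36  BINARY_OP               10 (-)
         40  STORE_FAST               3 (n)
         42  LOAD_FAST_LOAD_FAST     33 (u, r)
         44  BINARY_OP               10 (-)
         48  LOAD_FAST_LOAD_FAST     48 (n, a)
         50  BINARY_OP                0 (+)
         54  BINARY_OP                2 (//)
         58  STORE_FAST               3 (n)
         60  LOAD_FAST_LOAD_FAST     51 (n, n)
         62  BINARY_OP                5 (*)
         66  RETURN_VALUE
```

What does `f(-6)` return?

4

LOAD_CONST → push 0. Stack: [0]
LOAD_FAST_LOAD_FAST a,a → push -6,-6. Stack: [0, -6, -6]
BINARY_OP * → -6 * -6 = 36. Stack: [0, 36]
BINARY_OP + → 0 + 36 = 36. Stack: [36]
STORE_FAST r → r=36. Stack: []
LOAD_FAST a → push -6. Stack: [-6]
LOAD_CONST → push 8. Stack: [-6, 8]
BINARY_OP + → -6 + 8 = 2. Stack: [2]
LOAD_CONST → push 11. Stack: [2, 11]
BINARY_OP - → 2 - 11 = -9. Stack: [-9]
STORE_FAST u → u=-9. Stack: []
LOAD_FAST r → push 36. Stack: [36]
LOAD_CONST → push 2. Stack: [36, 2]
BINARY_OP - → 36 - 2 = 34. Stack: [34]
STORE_FAST n → n=34. Stack: []
LOAD_FAST_LOAD_FAST u,r → push -9,36. Stack: [-9, 36]
BINARY_OP - → -9 - 36 = -45. Stack: [-45]
LOAD_FAST_LOAD_FAST n,a → push 34,-6. Stack: [-45, 34, -6]
BINARY_OP + → 34 + -6 = 28. Stack: [-45, 28]
BINARY_OP // → -45 // 28 = -2. Stack: [-2]
STORE_FAST n → n=-2. Stack: []
LOAD_FAST_LOAD_FAST n,n → push -2,-2. Stack: [-2, -2]
BINARY_OP * → -2 * -2 = 4. Stack: [4]
RETURN_VALUE → return 4.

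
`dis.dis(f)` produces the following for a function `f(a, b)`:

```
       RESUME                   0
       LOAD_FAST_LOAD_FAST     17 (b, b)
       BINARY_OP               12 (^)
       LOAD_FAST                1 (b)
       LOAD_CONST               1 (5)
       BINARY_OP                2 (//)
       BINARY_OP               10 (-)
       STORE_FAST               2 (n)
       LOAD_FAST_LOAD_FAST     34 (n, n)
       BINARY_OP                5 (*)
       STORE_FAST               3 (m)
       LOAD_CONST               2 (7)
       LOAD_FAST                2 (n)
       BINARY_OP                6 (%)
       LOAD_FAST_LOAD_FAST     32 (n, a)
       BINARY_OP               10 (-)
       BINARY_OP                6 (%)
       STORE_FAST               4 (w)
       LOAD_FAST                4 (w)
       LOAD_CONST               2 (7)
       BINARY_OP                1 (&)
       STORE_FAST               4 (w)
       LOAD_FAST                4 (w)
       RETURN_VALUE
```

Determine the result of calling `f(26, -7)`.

LOAD_FAST_LOAD_FAST b,b → push -7,-7. Stack: [-7, -7]
BINARY_OP ^ → -7 ^ -7 = 0. Stack: [0]
LOAD_FAST b → push -7. Stack: [0, -7]
LOAD_CONST → push 5. Stack: [0, -7, 5]
BINARY_OP // → -7 // 5 = -2. Stack: [0, -2]
BINARY_OP - → 0 - -2 = 2. Stack: [2]
STORE_FAST n → n=2. Stack: []
LOAD_FAST_LOAD_FAST n,n → push 2,2. Stack: [2, 2]
BINARY_OP * → 2 * 2 = 4. Stack: [4]
STORE_FAST m → m=4. Stack: []
LOAD_CONST → push 7. Stack: [7]
LOAD_FAST n → push 2. Stack: [7, 2]
BINARY_OP % → 7 % 2 = 1. Stack: [1]
LOAD_FAST_LOAD_FAST n,a → push 2,26. Stack: [1, 2, 26]
BINARY_OP - → 2 - 26 = -24. Stack: [1, -24]
BINARY_OP % → 1 % -24 = -23. Stack: [-23]
STORE_FAST w → w=-23. Stack: []
LOAD_FAST w → push -23. Stack: [-23]
LOAD_CONST → push 7. Stack: [-23, 7]
BINARY_OP & → -23 & 7 = 1. Stack: [1]
STORE_FAST w → w=1. Stack: []
LOAD_FAST w → push 1. Stack: [1]
RETURN_VALUE → return 1.

1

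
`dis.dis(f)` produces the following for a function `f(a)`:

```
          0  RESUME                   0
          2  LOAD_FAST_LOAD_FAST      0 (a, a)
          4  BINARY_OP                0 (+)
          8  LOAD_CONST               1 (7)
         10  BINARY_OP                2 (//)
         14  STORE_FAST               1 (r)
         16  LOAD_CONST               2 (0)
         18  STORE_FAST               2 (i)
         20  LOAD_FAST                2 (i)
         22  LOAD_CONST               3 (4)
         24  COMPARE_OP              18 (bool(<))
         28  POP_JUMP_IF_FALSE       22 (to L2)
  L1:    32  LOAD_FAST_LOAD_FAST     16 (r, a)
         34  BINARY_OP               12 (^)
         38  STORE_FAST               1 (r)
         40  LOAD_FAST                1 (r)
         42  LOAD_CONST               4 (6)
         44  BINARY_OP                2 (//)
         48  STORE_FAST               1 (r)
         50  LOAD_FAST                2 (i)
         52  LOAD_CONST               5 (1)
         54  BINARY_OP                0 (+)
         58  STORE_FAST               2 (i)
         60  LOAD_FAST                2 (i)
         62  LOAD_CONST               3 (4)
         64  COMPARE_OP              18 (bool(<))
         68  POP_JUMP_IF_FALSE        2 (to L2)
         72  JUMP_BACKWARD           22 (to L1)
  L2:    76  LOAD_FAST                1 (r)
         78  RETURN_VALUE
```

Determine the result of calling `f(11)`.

1

LOAD_FAST_LOAD_FAST a,a → push 11,11
BINARY_OP + → 11 + 11 = 22
LOAD_CONST → push 7
BINARY_OP // → 22 // 7 = 3
STORE_FAST r → r=3
LOAD_CONST → push 0
STORE_FAST i → i=0
LOAD_FAST i → push 0
LOAD_CONST → push 4
COMPARE_OP bool(<) → 0 vs 4 = True
POP_JUMP_IF_FALSE → pop True; no jump
LOAD_FAST_LOAD_FAST r,a → push 3,11
BINARY_OP ^ → 3 ^ 11 = 8
STORE_FAST r → r=8
LOAD_FAST r → push 8
LOAD_CONST → push 6
BINARY_OP // → 8 // 6 = 1
STORE_FAST r → r=1
LOAD_FAST i → push 0
LOAD_CONST → push 1
BINARY_OP + → 0 + 1 = 1
STORE_FAST i → i=1
LOAD_FAST i → push 1
LOAD_CONST → push 4
COMPARE_OP bool(<) → 1 vs 4 = True
POP_JUMP_IF_FALSE → pop True; no jump
LOAD_FAST_LOAD_FAST r,a → push 1,11
BINARY_OP ^ → 1 ^ 11 = 10
STORE_FAST r → r=10
LOAD_FAST r → push 10
LOAD_CONST → push 6
BINARY_OP // → 10 // 6 = 1
STORE_FAST r → r=1
LOAD_FAST i → push 1
LOAD_CONST → push 1
BINARY_OP + → 1 + 1 = 2
STORE_FAST i → i=2
LOAD_FAST i → push 2
LOAD_CONST → push 4
COMPARE_OP bool(<) → 2 vs 4 = True
POP_JUMP_IF_FALSE → pop True; no jump
LOAD_FAST_LOAD_FAST r,a → push 1,11
BINARY_OP ^ → 1 ^ 11 = 10
STORE_FAST r → r=10
LOAD_FAST r → push 10
LOAD_CONST → push 6
BINARY_OP // → 10 // 6 = 1
STORE_FAST r → r=1
LOAD_FAST i → push 2
LOAD_CONST → push 1
BINARY_OP + → 2 + 1 = 3
STORE_FAST i → i=3
LOAD_FAST i → push 3
LOAD_CONST → push 4
COMPARE_OP bool(<) → 3 vs 4 = True
POP_JUMP_IF_FALSE → pop True; no jump
LOAD_FAST_LOAD_FAST r,a → push 1,11
BINARY_OP ^ → 1 ^ 11 = 10
STORE_FAST r → r=10
LOAD_FAST r → push 10
LOAD_CONST → push 6
BINARY_OP // → 10 // 6 = 1
STORE_FAST r → r=1
LOAD_FAST i → push 3
LOAD_CONST → push 1
BINARY_OP + → 3 + 1 = 4
STORE_FAST i → i=4
LOAD_FAST i → push 4
LOAD_CONST → push 4
COMPARE_OP bool(<) → 4 vs 4 = False
POP_JUMP_IF_FALSE → pop False; jump
LOAD_FAST r → push 1
RETURN_VALUE → return 1.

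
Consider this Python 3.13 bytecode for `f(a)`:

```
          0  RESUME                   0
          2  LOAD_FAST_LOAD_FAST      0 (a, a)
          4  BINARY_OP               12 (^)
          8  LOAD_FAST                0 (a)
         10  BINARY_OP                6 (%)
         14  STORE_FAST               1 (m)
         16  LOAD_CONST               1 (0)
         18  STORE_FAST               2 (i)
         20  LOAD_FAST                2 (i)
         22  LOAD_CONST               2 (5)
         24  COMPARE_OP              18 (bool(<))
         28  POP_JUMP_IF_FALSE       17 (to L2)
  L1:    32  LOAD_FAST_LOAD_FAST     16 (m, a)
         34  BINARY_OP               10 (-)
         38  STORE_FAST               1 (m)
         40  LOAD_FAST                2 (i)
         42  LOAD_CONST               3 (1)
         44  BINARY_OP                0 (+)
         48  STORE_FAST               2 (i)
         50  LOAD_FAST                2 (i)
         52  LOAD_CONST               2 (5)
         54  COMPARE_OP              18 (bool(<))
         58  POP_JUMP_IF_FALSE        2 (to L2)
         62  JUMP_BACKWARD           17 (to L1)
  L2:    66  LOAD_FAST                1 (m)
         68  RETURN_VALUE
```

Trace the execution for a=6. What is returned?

-30

LOAD_FAST_LOAD_FAST a,a → push 6,6
BINARY_OP ^ → 6 ^ 6 = 0
LOAD_FAST a → push 6
BINARY_OP % → 0 % 6 = 0
STORE_FAST m → m=0
LOAD_CONST → push 0
STORE_FAST i → i=0
LOAD_FAST i → push 0
LOAD_CONST → push 5
COMPARE_OP bool(<) → 0 vs 5 = True
POP_JUMP_IF_FALSE → pop True; no jump
LOAD_FAST_LOAD_FAST m,a → push 0,6
BINARY_OP - → 0 - 6 = -6
STORE_FAST m → m=-6
LOAD_FAST i → push 0
LOAD_CONST → push 1
BINARY_OP + → 0 + 1 = 1
STORE_FAST i → i=1
LOAD_FAST i → push 1
LOAD_CONST → push 5
COMPARE_OP bool(<) → 1 vs 5 = True
POP_JUMP_IF_FALSE → pop True; no jump
LOAD_FAST_LOAD_FAST m,a → push -6,6
BINARY_OP - → -6 - 6 = -12
STORE_FAST m → m=-12
LOAD_FAST i → push 1
LOAD_CONST → push 1
BINARY_OP + → 1 + 1 = 2
STORE_FAST i → i=2
LOAD_FAST i → push 2
LOAD_CONST → push 5
COMPARE_OP bool(<) → 2 vs 5 = True
POP_JUMP_IF_FALSE → pop True; no jump
LOAD_FAST_LOAD_FAST m,a → push -12,6
BINARY_OP - → -12 - 6 = -18
STORE_FAST m → m=-18
LOAD_FAST i → push 2
LOAD_CONST → push 1
BINARY_OP + → 2 + 1 = 3
STORE_FAST i → i=3
LOAD_FAST i → push 3
LOAD_CONST → push 5
COMPARE_OP bool(<) → 3 vs 5 = True
POP_JUMP_IF_FALSE → pop True; no jump
LOAD_FAST_LOAD_FAST m,a → push -18,6
BINARY_OP - → -18 - 6 = -24
STORE_FAST m → m=-24
LOAD_FAST i → push 3
LOAD_CONST → push 1
BINARY_OP + → 3 + 1 = 4
STORE_FAST i → i=4
LOAD_FAST i → push 4
LOAD_CONST → push 5
COMPARE_OP bool(<) → 4 vs 5 = True
POP_JUMP_IF_FALSE → pop True; no jump
LOAD_FAST_LOAD_FAST m,a → push -24,6
BINARY_OP - → -24 - 6 = -30
STORE_FAST m → m=-30
LOAD_FAST i → push 4
LOAD_CONST → push 1
BINARY_OP + → 4 + 1 = 5
STORE_FAST i → i=5
LOAD_FAST i → push 5
LOAD_CONST → push 5
COMPARE_OP bool(<) → 5 vs 5 = False
POP_JUMP_IF_FALSE → pop False; jump
LOAD_FAST m → push -30
RETURN_VALUE → return -30.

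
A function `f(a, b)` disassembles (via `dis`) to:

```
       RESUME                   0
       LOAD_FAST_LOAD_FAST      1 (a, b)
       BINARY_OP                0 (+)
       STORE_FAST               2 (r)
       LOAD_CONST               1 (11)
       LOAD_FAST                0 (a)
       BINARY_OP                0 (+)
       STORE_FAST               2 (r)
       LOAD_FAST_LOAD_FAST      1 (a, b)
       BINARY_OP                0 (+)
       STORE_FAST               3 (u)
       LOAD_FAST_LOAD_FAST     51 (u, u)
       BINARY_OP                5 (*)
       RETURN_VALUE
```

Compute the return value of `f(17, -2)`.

225

LOAD_FAST_LOAD_FAST a,b → push 17,-2. Stack: [17, -2]
BINARY_OP + → 17 + -2 = 15. Stack: [15]
STORE_FAST r → r=15. Stack: []
LOAD_CONST → push 11. Stack: [11]
LOAD_FAST a → push 17. Stack: [11, 17]
BINARY_OP + → 11 + 17 = 28. Stack: [28]
STORE_FAST r → r=28. Stack: []
LOAD_FAST_LOAD_FAST a,b → push 17,-2. Stack: [17, -2]
BINARY_OP + → 17 + -2 = 15. Stack: [15]
STORE_FAST u → u=15. Stack: []
LOAD_FAST_LOAD_FAST u,u → push 15,15. Stack: [15, 15]
BINARY_OP * → 15 * 15 = 225. Stack: [225]
RETURN_VALUE → return 225.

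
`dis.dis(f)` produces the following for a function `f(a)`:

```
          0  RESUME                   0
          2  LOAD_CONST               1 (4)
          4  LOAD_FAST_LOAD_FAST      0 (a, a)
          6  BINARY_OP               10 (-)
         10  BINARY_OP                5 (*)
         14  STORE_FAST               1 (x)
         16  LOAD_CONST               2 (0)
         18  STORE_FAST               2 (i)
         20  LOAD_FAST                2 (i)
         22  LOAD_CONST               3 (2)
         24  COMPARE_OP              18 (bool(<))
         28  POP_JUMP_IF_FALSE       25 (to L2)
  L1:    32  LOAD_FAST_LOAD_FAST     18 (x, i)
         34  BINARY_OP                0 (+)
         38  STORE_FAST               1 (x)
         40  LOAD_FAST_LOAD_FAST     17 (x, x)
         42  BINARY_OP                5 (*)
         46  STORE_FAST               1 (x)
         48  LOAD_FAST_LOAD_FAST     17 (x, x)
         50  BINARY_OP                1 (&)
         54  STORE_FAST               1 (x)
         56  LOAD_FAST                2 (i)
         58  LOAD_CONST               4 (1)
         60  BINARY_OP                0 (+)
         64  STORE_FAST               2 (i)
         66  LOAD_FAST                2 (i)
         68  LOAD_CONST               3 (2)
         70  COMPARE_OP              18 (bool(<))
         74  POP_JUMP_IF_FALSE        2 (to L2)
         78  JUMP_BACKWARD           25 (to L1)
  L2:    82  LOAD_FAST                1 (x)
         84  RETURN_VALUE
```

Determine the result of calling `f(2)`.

LOAD_CONST → push 4. Stack: [4]
LOAD_FAST_LOAD_FAST a,a → push 2,2. Stack: [4, 2, 2]
BINARY_OP - → 2 - 2 = 0. Stack: [4, 0]
BINARY_OP * → 4 * 0 = 0. Stack: [0]
STORE_FAST x → x=0. Stack: []
LOAD_CONST → push 0. Stack: [0]
STORE_FAST i → i=0. Stack: []
LOAD_FAST i → push 0. Stack: [0]
LOAD_CONST → push 2. Stack: [0, 2]
COMPARE_OP bool(<) → 0 vs 2 = True. Stack: [True]
POP_JUMP_IF_FALSE → pop True; no jump. Stack: []
LOAD_FAST_LOAD_FAST x,i → push 0,0. Stack: [0, 0]
BINARY_OP + → 0 + 0 = 0. Stack: [0]
STORE_FAST x → x=0. Stack: []
LOAD_FAST_LOAD_FAST x,x → push 0,0. Stack: [0, 0]
BINARY_OP * → 0 * 0 = 0. Stack: [0]
STORE_FAST x → x=0. Stack: []
LOAD_FAST_LOAD_FAST x,x → push 0,0. Stack: [0, 0]
BINARY_OP & → 0 & 0 = 0. Stack: [0]
STORE_FAST x → x=0. Stack: []
LOAD_FAST i → push 0. Stack: [0]
LOAD_CONST → push 1. Stack: [0, 1]
BINARY_OP + → 0 + 1 = 1. Stack: [1]
STORE_FAST i → i=1. Stack: []
LOAD_FAST i → push 1. Stack: [1]
LOAD_CONST → push 2. Stack: [1, 2]
COMPARE_OP bool(<) → 1 vs 2 = True. Stack: [True]
POP_JUMP_IF_FALSE → pop True; no jump. Stack: []
LOAD_FAST_LOAD_FAST x,i → push 0,1. Stack: [0, 1]
BINARY_OP + → 0 + 1 = 1. Stack: [1]
STORE_FAST x → x=1. Stack: []
LOAD_FAST_LOAD_FAST x,x → push 1,1. Stack: [1, 1]
BINARY_OP * → 1 * 1 = 1. Stack: [1]
STORE_FAST x → x=1. Stack: []
LOAD_FAST_LOAD_FAST x,x → push 1,1. Stack: [1, 1]
BINARY_OP & → 1 & 1 = 1. Stack: [1]
STORE_FAST x → x=1. Stack: []
LOAD_FAST i → push 1. Stack: [1]
LOAD_CONST → push 1. Stack: [1, 1]
BINARY_OP + → 1 + 1 = 2. Stack: [2]
STORE_FAST i → i=2. Stack: []
LOAD_FAST i → push 2. Stack: [2]
LOAD_CONST → push 2. Stack: [2, 2]
COMPARE_OP bool(<) → 2 vs 2 = False. Stack: [False]
POP_JUMP_IF_FALSE → pop False; jump. Stack: []
LOAD_FAST x → push 1. Stack: [1]
RETURN_VALUE → return 1.

1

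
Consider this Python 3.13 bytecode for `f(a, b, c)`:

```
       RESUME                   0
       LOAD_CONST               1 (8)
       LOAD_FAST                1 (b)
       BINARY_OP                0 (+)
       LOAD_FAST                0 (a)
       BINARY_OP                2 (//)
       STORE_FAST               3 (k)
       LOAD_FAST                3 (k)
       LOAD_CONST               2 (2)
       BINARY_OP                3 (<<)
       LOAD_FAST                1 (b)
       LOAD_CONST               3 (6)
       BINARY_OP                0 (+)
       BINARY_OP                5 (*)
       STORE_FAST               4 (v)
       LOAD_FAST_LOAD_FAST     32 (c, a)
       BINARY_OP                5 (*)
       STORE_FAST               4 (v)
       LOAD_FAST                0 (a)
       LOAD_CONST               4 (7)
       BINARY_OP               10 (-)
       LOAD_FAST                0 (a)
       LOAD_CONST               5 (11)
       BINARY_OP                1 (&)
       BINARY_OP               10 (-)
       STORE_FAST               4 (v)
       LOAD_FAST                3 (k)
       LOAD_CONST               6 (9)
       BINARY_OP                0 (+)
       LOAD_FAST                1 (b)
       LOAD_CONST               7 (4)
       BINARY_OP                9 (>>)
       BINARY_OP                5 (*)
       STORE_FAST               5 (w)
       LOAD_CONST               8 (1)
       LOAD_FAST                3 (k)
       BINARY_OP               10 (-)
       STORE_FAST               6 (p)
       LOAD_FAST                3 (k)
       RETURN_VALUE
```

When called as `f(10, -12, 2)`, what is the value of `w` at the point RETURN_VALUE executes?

LOAD_CONST → push 8. Stack: [8]
LOAD_FAST b → push -12. Stack: [8, -12]
BINARY_OP + → 8 + -12 = -4. Stack: [-4]
LOAD_FAST a → push 10. Stack: [-4, 10]
BINARY_OP // → -4 // 10 = -1. Stack: [-1]
STORE_FAST k → k=-1. Stack: []
LOAD_FAST k → push -1. Stack: [-1]
LOAD_CONST → push 2. Stack: [-1, 2]
BINARY_OP << → -1 << 2 = -4. Stack: [-4]
LOAD_FAST b → push -12. Stack: [-4, -12]
LOAD_CONST → push 6. Stack: [-4, -12, 6]
BINARY_OP + → -12 + 6 = -6. Stack: [-4, -6]
BINARY_OP * → -4 * -6 = 24. Stack: [24]
STORE_FAST v → v=24. Stack: []
LOAD_FAST_LOAD_FAST c,a → push 2,10. Stack: [2, 10]
BINARY_OP * → 2 * 10 = 20. Stack: [20]
STORE_FAST v → v=20. Stack: []
LOAD_FAST a → push 10. Stack: [10]
LOAD_CONST → push 7. Stack: [10, 7]
BINARY_OP - → 10 - 7 = 3. Stack: [3]
LOAD_FAST a → push 10. Stack: [3, 10]
LOAD_CONST → push 11. Stack: [3, 10, 11]
BINARY_OP & → 10 & 11 = 10. Stack: [3, 10]
BINARY_OP - → 3 - 10 = -7. Stack: [-7]
STORE_FAST v → v=-7. Stack: []
LOAD_FAST k → push -1. Stack: [-1]
LOAD_CONST → push 9. Stack: [-1, 9]
BINARY_OP + → -1 + 9 = 8. Stack: [8]
LOAD_FAST b → push -12. Stack: [8, -12]
LOAD_CONST → push 4. Stack: [8, -12, 4]
BINARY_OP >> → -12 >> 4 = -1. Stack: [8, -1]
BINARY_OP * → 8 * -1 = -8. Stack: [-8]
STORE_FAST w → w=-8. Stack: []
LOAD_CONST → push 1. Stack: [1]
LOAD_FAST k → push -1. Stack: [1, -1]
BINARY_OP - → 1 - -1 = 2. Stack: [2]
STORE_FAST p → p=2. Stack: []
LOAD_FAST k → push -1. Stack: [-1]
RETURN_VALUE → return -1.

-8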